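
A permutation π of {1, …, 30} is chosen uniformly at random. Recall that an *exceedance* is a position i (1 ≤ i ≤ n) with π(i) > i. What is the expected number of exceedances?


Write X = Σ_{i=1}^{30} X_i, where X_i = 1_{π(i) > i}.
For each fixed i, π(i) is uniform over {1, …, 30} (marginal of a uniform permutation), so P[π(i) > i] = (n − i)/n. Summing: Σ_{i=1}^{30} (n − i)/n = (0 + 1 + … + 29)/30 = 30(30 − 1)/(2·30) = (30 − 1)/2.
Hence E[X] = Σ_{i=1}^{30} (30 − i)/30 = 29/2 ≈ 14.5000.

E[X] = 29/2 = 14.5000.


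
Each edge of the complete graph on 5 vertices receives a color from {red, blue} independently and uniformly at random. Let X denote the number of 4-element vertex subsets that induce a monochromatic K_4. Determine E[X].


Let X = Σ_S X_S over the C(5, 4) = 5 subsets S of size 4, where X_S = 1 if the K_4 on S is monochromatic.
For a fixed S, the K_4 on S has C(4, 2) = 6 edges. P[all 6 edges red] = (1/2)^6, and likewise for blue, so P[monochromatic] = 2·(1/2)^6 = 2^{1 − 6} = 1/32.
By linearity: E[X] = C(5, 4) · 2^{1 − 6} = 5 · 1/32 = 5/32.
Numerically: E[X] ≈ 0.156250.

E[X] = C(5,4)·2^(1−C(4,2)) = 5/32 ≈ 0.156250.


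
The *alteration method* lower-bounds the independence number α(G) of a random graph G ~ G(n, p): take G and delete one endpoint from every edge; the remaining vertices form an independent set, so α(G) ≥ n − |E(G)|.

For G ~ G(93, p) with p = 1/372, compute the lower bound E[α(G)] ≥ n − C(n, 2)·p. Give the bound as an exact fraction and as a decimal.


E[|E(G)|] = C(93, 2)·p = 4278 · (1/372) = 23/2.
E[α(G)] ≥ n − E[|E(G)|] = 93 − 23/2 = 163/2.
Numerically: ≈ 81.50000.
(This is only a lower bound; the true E[α(G)] may be larger.)

E[α(G)] ≥ 163/2 ≈ 81.50000.


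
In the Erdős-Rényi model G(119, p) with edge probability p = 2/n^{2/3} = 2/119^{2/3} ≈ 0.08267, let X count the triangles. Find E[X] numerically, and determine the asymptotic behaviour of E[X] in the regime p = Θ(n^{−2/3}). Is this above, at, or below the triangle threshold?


Number of potential triangles: C(119, 3) = 273819.
Each occurs with probability p³ ≈ (0.08267)³ ≈ 5.649319e-04.
By linearity: E[X] = C(119, 3)·p³ ≈ 273819 · 5.649319e-04 ≈ 154.6891.
Since α = 2/3 < 1, p = c/n^{2/3} ≫ 1/n is above the triangle threshold p ~ 1/n. Asymptotically E[X] ~ (c³/6)·n^{3(1−α)} = (2³/6)·n^{1} → ∞; triangles are abundant w.h.p.

E[X] ≈ 154.6891; in regime p = Θ(1/n^{2/3}) E[X] diverges (above the triangle threshold p ~ 1/n).


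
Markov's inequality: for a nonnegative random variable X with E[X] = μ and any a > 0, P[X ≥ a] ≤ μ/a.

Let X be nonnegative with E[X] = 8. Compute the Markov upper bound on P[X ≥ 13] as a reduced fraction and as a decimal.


μ = E[X] = 8, a = 13.
Markov: P[X ≥ 13] ≤ μ/a = (8)/13 = 8/13.
Numerically: ≈ 0.615.
(Since a = 13 > μ = 8.000, the bound 8/13 is < 1 and informative.)

P[X ≥ 13] ≤ 8/13 ≈ 0.615.


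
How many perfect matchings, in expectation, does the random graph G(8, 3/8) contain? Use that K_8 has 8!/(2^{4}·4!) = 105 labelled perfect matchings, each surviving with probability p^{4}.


K_8 has 8!/(2^{4}·4!) = 105 labelled perfect matchings.
For each such perfect matching H, let X_H = 1 if all 4 edges of H are present in G. Then P[X_H = 1] = p^{4} = (3/8)^{4} = 81/4096.
Summing the indicators: E[X] = Σ_H E[X_H] = 105 · p^{4} = 105 · 81/4096 = 8505/4096.
Numerically: E[X] ≈ 2.08.

E[X] = 105 · (3/8)^{4} = 8505/4096 ≈ 2.08.


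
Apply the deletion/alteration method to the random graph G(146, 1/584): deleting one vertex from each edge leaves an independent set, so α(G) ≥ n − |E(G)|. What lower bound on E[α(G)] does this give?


E[|E(G)|] = C(146, 2)·p = 10585 · (1/584) = 145/8.
E[α(G)] ≥ n − E[|E(G)|] = 146 − 145/8 = 1023/8.
Numerically: ≈ 127.87500.
(This is only a lower bound; the true E[α(G)] may be larger.)

E[α(G)] ≥ 1023/8 ≈ 127.87500.


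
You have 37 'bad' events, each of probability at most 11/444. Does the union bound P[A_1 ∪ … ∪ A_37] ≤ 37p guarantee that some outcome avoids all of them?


Union bound: P[∪_{i=1}^{37} A_i] ≤ Σ_i P[A_i] ≤ 37·p = 37·(11/444) = 11/12.
Numerically: 11/12 ≈ 0.9166667.
Is 11/12 < 1? YES.
Since P[∪ A_i] ≤ 11/12 < 1, the complement has P[∩ A_i^c] ≥ 1 − 11/12 = 1/12 > 0, so some outcome avoids every A_i.

37·p = 11/12 ≈ 0.9166667; existence CERTIFIED by the union bound.


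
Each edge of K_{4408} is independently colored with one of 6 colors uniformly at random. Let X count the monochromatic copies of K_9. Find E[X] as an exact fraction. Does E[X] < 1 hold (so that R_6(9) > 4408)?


E[X] = C(4408, 9) · 6^{1 − 36} = 1717362945146264156457459600 · 6^{−35} = 1717362945146264156457459600/1719070799748422591028658176.
As a reduced fraction: E[X] = 35778394690547169926197075/35813974994758803979763712 ≈ 0.999007.
Is E[X] < 1? YES.
Since E[X] < 1, there exists a 6-coloring of K_{4408} with no monochromatic K_9; hence R_6(9) > 4408.

E[X] = 35778394690547169926197075/35813974994758803979763712 ≈ 0.999007; E[X] < 1, so R_6(9) > 4408.


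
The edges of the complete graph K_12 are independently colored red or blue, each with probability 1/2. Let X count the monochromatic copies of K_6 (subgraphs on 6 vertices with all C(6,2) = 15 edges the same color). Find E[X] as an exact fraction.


Let X = Σ_S X_S over the C(12, 6) = 924 subsets S of size 6, where X_S = 1 if the K_6 on S is monochromatic.
For a fixed S, the K_6 on S has C(6, 2) = 15 edges. P[all 15 edges red] = (1/2)^15, and likewise for blue, so P[monochromatic] = 2·(1/2)^15 = 2^{1 − 15} = 1/16384.
By linearity: E[X] = C(12, 6) · 2^{1 − 15} = 924 · 1/16384 = 231/4096.
Numerically: E[X] ≈ 0.0564.

E[X] = C(12,6)·2^(1−C(6,2)) = 231/4096 ≈ 0.0564.


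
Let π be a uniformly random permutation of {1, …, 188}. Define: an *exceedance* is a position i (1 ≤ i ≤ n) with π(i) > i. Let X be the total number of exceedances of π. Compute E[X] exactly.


Write X = Σ_{i=1}^{188} X_i, where X_i = 1_{π(i) > i}.
For each fixed i, π(i) is uniform over {1, …, 188} (marginal of a uniform permutation), so P[π(i) > i] = (n − i)/n. Summing: Σ_{i=1}^{188} (n − i)/n = (0 + 1 + … + 187)/188 = 188(188 − 1)/(2·188) = (188 − 1)/2.
Hence E[X] = Σ_{i=1}^{188} (188 − i)/188 = 187/2 ≈ 93.50000.

E[X] = 187/2 = 93.50000.


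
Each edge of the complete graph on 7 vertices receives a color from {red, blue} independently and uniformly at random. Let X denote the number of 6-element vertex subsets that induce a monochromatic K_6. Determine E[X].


Let X = Σ_S X_S over the C(7, 6) = 7 subsets S of size 6, where X_S = 1 if the K_6 on S is monochromatic.
For a fixed S, the K_6 on S has C(6, 2) = 15 edges. P[all 15 edges red] = (1/2)^15, and likewise for blue, so P[monochromatic] = 2·(1/2)^15 = 2^{1 − 15} = 1/16384.
By linearity: E[X] = C(7, 6) · 2^{1 − 15} = 7 · 1/16384 = 7/16384.
Numerically: E[X] ≈ 0.000427.

E[X] = C(7,6)·2^(1−C(6,2)) = 7/16384 ≈ 0.000427.


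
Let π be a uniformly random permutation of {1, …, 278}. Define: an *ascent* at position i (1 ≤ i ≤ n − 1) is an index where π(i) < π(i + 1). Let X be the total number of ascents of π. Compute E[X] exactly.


Write X = Σ X_I over i = 1, …, 277, with X_I the indicator of one ascent.
There are 277 indicators.
For each fixed i, the pair (π(i), π(i+1)) is a uniformly random ordered pair of distinct values from {1, …, 278}; by symmetry P[π(i) < π(i+1)] = 1/2.
By linearity: E[X] = 277 · (1/2) = (278 − 1) · (1/2) = 277/2 ≈ 138.50000.

E[X] = 277/2 = 138.50000.


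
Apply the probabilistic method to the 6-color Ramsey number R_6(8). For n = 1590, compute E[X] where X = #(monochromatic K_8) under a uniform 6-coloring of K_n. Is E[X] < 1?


E[X] = C(1590, 8) · 6^{1 − 28} = 995397314198933813310 · 6^{−27} = 995397314198933813310/1023490369077469249536.
As a reduced fraction: E[X] = 55299850788829656295/56860576059859402752 ≈ 0.9726.
Is E[X] < 1? YES.
Since E[X] < 1, there exists a 6-coloring of K_{1590} with no monochromatic K_8; hence R_6(8) > 1590.

E[X] = 55299850788829656295/56860576059859402752 ≈ 0.9726; E[X] < 1, so R_6(8) > 1590.


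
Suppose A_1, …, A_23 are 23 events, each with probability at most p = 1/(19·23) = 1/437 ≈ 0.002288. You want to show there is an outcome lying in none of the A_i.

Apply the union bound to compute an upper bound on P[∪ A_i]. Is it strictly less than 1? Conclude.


Union bound: P[∪_{i=1}^{23} A_i] ≤ Σ_i P[A_i] ≤ 23·p = 23·(1/437) = 1/19.
Numerically: 1/19 ≈ 0.052632.
Is 1/19 < 1? YES.
Since P[∪ A_i] ≤ 1/19 < 1, the complement has P[∩ A_i^c] ≥ 1 − 1/19 = 18/19 > 0, so some outcome avoids every A_i.

23·p = 1/19 ≈ 0.052632; existence CERTIFIED by the union bound.


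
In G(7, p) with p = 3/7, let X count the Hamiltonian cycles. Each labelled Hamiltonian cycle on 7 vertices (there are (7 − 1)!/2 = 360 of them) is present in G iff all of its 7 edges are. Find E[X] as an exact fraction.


K_7 has (7 − 1)!/2 = 360 labelled Hamiltonian cycles.
For each such Hamiltonian cycle H, let X_H = 1 if all 7 edges of H are present in G. Then P[X_H = 1] = p^{7} = (3/7)^{7} = 2187/823543.
Summing the indicators: E[X] = Σ_H E[X_H] = 360 · p^{7} = 360 · 2187/823543 = 787320/823543.
Numerically: E[X] ≈ 0.956.

E[X] = 360 · (3/7)^{7} = 787320/823543 ≈ 0.956.


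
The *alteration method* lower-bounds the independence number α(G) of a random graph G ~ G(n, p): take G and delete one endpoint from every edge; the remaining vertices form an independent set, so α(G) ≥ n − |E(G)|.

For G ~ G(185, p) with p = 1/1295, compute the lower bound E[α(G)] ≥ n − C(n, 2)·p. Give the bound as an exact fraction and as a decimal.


E[|E(G)|] = C(185, 2)·p = 17020 · (1/1295) = 92/7.
E[α(G)] ≥ n − E[|E(G)|] = 185 − 92/7 = 1203/7.
Numerically: ≈ 171.8571.
(This is only a lower bound; the true E[α(G)] may be larger.)

E[α(G)] ≥ 1203/7 ≈ 171.8571.


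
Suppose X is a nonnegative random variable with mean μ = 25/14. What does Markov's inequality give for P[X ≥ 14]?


μ = E[X] = 25/14, a = 14.
Markov: P[X ≥ 14] ≤ μ/a = (25/14)/14 = 25/196.
Numerically: ≈ 0.1276.
(Since a = 14 > μ = 1.7857, the bound 25/196 is < 1 and informative.)

P[X ≥ 14] ≤ 25/196 ≈ 0.1276.


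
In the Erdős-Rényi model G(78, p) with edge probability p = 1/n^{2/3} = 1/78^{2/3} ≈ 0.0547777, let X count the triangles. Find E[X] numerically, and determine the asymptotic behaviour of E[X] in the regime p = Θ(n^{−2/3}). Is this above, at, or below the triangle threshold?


Number of potential triangles: C(78, 3) = 76076.
Each occurs with probability p³ ≈ (0.0547777)³ ≈ 1.64365549e-04.
By linearity: E[X] = C(78, 3)·p³ ≈ 76076 · 1.64365549e-04 ≈ 12.504274.
Since α = 2/3 < 1, p = c/n^{2/3} ≫ 1/n is above the triangle threshold p ~ 1/n. Asymptotically E[X] ~ (c³/6)·n^{3(1−α)} = (1³/6)·n^{1} → ∞; triangles are abundant w.h.p.

E[X] ≈ 12.504274; in regime p = Θ(1/n^{2/3}) E[X] diverges (above the triangle threshold p ~ 1/n).


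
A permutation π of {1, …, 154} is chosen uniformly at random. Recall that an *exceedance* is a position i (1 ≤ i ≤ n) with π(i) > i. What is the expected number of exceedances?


Write X = Σ_{i=1}^{154} X_i, where X_i = 1_{π(i) > i}.
For each fixed i, π(i) is uniform over {1, …, 154} (marginal of a uniform permutation), so P[π(i) > i] = (n − i)/n. Summing: Σ_{i=1}^{154} (n − i)/n = (0 + 1 + … + 153)/154 = 154(154 − 1)/(2·154) = (154 − 1)/2.
Hence E[X] = Σ_{i=1}^{154} (154 − i)/154 = 153/2 ≈ 76.500.

E[X] = 153/2 = 76.500.


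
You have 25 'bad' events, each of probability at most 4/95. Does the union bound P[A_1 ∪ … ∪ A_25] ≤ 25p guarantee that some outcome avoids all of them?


Union bound: P[∪_{i=1}^{25} A_i] ≤ Σ_i P[A_i] ≤ 25·p = 25·(4/95) = 20/19.
Numerically: 20/19 ≈ 1.053.
Is 20/19 < 1? NO.
Since the bound 20/19 is ≥ 1, the union bound is uninformative here; it does NOT by itself certify existence.

25·p = 20/19 ≈ 1.053; existence NOT certified by the union bound.


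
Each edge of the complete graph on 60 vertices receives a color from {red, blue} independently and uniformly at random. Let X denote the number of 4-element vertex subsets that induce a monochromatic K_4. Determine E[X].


Let X = Σ_S X_S over the C(60, 4) = 487635 subsets S of size 4, where X_S = 1 if the K_4 on S is monochromatic.
For a fixed S, the K_4 on S has C(4, 2) = 6 edges. P[all 6 edges red] = (1/2)^6, and likewise for blue, so P[monochromatic] = 2·(1/2)^6 = 2^{1 − 6} = 1/32.
Summing: E[X] = C(60, 4) · 2^{1 − 6} = 487635 · 1/32 = 487635/32.
Numerically: E[X] ≈ 15238.593750.

E[X] = C(60,4)·2^(1−C(4,2)) = 487635/32 ≈ 15238.593750.


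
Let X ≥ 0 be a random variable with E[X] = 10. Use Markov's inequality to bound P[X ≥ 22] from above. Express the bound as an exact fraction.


μ = E[X] = 10, a = 22.
Markov: P[X ≥ 22] ≤ μ/a = (10)/22 = 5/11.
Numerically: ≈ 0.45455.
(Since a = 22 > μ = 10.00000, the bound 5/11 is < 1 and informative.)

P[X ≥ 22] ≤ 5/11 ≈ 0.45455.


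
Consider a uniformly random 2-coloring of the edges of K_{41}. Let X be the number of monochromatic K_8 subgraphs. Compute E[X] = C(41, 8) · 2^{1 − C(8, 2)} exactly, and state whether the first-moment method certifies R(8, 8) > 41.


E[X] = C(41, 8) · 2^{1 − 28} = 95548245 · 2^{−27} = 95548245/134217728.
As a reduced fraction: E[X] = 95548245/134217728 ≈ 0.7118899.
Is E[X] < 1? YES.
Since E[X] < 1, there exists a 2-coloring of K_{41} with no monochromatic K_8; hence R(8, 8) > 41.

E[X] = 95548245/134217728 ≈ 0.7118899; E[X] < 1, so R(8, 8) > 41.


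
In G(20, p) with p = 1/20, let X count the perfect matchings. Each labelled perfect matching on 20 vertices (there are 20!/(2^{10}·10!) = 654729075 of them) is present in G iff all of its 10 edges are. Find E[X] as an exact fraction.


K_20 has 20!/(2^{10}·10!) = 654729075 labelled perfect matchings.
For each such perfect matching H, let X_H = 1 if all 10 edges of H are present in G. Then P[X_H = 1] = p^{10} = (1/20)^{10} = 1/10240000000000.
Summing the indicators: E[X] = Σ_H E[X_H] = 654729075 · p^{10} = 654729075 · 1/10240000000000 = 26189163/409600000000.
Numerically: E[X] ≈ 6.39384e-05.

E[X] = 654729075 · (1/20)^{10} = 26189163/409600000000 ≈ 6.39384e-05.


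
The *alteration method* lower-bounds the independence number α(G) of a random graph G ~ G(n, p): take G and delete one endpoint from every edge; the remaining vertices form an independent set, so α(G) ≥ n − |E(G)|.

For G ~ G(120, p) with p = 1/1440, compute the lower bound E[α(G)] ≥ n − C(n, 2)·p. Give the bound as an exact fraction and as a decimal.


E[|E(G)|] = C(120, 2)·p = 7140 · (1/1440) = 119/24.
E[α(G)] ≥ n − E[|E(G)|] = 120 − 119/24 = 2761/24.
Numerically: ≈ 115.04167.
(This is only a lower bound; the true E[α(G)] may be larger.)

E[α(G)] ≥ 2761/24 ≈ 115.04167.


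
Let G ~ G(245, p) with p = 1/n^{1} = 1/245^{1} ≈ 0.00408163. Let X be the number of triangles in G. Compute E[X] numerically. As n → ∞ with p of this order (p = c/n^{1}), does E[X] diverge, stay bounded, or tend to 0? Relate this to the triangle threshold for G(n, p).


Number of potential triangles: C(245, 3) = 2421090.
Each occurs with probability p³ ≈ (0.00408163)³ ≈ 6.79988780e-08.
By linearity: E[X] = C(245, 3)·p³ ≈ 2421090 · 6.79988780e-08 ≈ 0.164631.
Here α = 1, so p = 1/n is exactly at the triangle threshold p ~ 1/n. Asymptotically E[X] → c³/6 = 1³/6 = 1/6 ≈ 0.166667, a bounded constant. In this regime the triangle count is asymptotically Poisson(c³/6).

E[X] ≈ 0.164631; in regime p = Θ(1/n^{1}) E[X] stays bounded (at the triangle threshold p ~ 1/n).


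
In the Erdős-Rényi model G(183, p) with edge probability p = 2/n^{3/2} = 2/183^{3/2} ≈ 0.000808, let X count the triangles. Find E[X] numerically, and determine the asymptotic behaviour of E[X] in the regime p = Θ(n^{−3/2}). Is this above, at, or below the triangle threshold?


Number of potential triangles: C(183, 3) = 1004731.
Each occurs with probability p³ ≈ (0.000808)³ ≈ 5.27303e-10.
By linearity: E[X] = C(183, 3)·p³ ≈ 1004731 · 5.27303e-10 ≈ 0.001.
Since α = 3/2 > 1, p = c/n^{3/2} = o(1/n) is below the triangle threshold p ~ 1/n. Asymptotically E[X] ~ (c³/6)·n^{3(1−α)} = (2³/6)·n^{-1.5} → 0, so by Markov's inequality G has no triangles w.h.p.

E[X] ≈ 0.001; in regime p = Θ(1/n^{3/2}) E[X] tends to 0 (below the triangle threshold p ~ 1/n).


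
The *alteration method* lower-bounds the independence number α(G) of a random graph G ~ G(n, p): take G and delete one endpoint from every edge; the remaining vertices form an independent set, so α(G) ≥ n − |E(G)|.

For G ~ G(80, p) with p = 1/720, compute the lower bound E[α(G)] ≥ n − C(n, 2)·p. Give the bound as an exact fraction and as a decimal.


E[|E(G)|] = C(80, 2)·p = 3160 · (1/720) = 79/18.
E[α(G)] ≥ n − E[|E(G)|] = 80 − 79/18 = 1361/18.
Numerically: ≈ 75.61111.
(This is only a lower bound; the true E[α(G)] may be larger.)

E[α(G)] ≥ 1361/18 ≈ 75.61111.


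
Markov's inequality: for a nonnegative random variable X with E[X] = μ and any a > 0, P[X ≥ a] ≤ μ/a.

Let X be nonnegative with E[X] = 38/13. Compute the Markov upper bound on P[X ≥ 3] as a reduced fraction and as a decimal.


μ = E[X] = 38/13, a = 3.
Markov: P[X ≥ 3] ≤ μ/a = (38/13)/3 = 38/39.
Numerically: ≈ 0.974359.
(Since a = 3 > μ = 2.923077, the bound 38/39 is < 1 and informative.)

P[X ≥ 3] ≤ 38/39 ≈ 0.974359.


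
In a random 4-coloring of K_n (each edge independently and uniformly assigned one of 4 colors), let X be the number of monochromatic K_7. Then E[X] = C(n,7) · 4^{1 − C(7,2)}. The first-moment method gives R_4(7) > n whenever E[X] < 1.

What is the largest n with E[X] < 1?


We need C(n, 7) · 4^{1 − 21} < 1, i.e. C(n, 7) < 4^{21 − 1} = 1099511627776.
Check values of n near the boundary:
  n = 174: C(174, 7) = 847879782984; 847879782984 < 1099511627776? YES
  n = 175: C(175, 7) = 883208107275; 883208107275 < 1099511627776? YES
  n = 176: C(176, 7) = 919790691600; 919790691600 < 1099511627776? YES
  n = 177: C(177, 7) = 957664425960; 957664425960 < 1099511627776? YES
  n = 178: C(178, 7) = 996867063280; 996867063280 < 1099511627776? YES
  n = 179: C(179, 7) = 1037437234460; 1037437234460 < 1099511627776? YES
  n = 180: C(180, 7) = 1079414463600; 1079414463600 < 1099511627776? YES
  n = 181: C(181, 7) = 1122839183400; 1122839183400 < 1099511627776? NO
The largest n with C(n, 7) < 1099511627776 is n = 180 (where E[X] = 67463403975/68719476736 ≈ 0.98172). Hence R_4(7) > 180, i.e. R_4(7) ≥ 181.

Largest n = 180; hence R_4(7) > 180.


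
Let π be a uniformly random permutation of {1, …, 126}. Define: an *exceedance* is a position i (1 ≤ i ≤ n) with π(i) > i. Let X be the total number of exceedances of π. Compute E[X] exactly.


Write X = Σ_{i=1}^{126} X_i, where X_i = 1_{π(i) > i}.
For each fixed i, π(i) is uniform over {1, …, 126} (marginal of a uniform permutation), so P[π(i) > i] = (n − i)/n. Summing: Σ_{i=1}^{126} (n − i)/n = (0 + 1 + … + 125)/126 = 126(126 − 1)/(2·126) = (126 − 1)/2.
Hence E[X] = Σ_{i=1}^{126} (126 − i)/126 = 125/2 ≈ 62.5000.

E[X] = 125/2 = 62.5000.


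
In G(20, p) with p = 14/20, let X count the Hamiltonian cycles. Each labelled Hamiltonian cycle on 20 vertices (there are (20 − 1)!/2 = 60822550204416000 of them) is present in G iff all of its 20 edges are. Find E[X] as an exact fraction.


K_20 has (20 − 1)!/2 = 60822550204416000 labelled Hamiltonian cycles.
For each such Hamiltonian cycle H, let X_H = 1 if all 20 edges of H are present in G. Then P[X_H = 1] = p^{20} = (7/10)^{20} = 79792266297612001/100000000000000000000.
By linearity: E[X] = Σ_H E[X_H] = 60822550204416000 · p^{20} = 60822550204416000 · 79792266297612001/100000000000000000000 = 1184855742873690605203907421/24414062500000.
Numerically: E[X] ≈ 4.853e+13.

E[X] = 60822550204416000 · (7/10)^{20} = 1184855742873690605203907421/24414062500000 ≈ 4.853e+13.


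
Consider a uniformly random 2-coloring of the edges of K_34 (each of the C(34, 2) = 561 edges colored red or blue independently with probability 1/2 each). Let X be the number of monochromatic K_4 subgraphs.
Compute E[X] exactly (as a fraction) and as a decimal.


Let X = Σ_S X_S over the C(34, 4) = 46376 subsets S of size 4, where X_S = 1 if the K_4 on S is monochromatic.
For a fixed S, the K_4 on S has C(4, 2) = 6 edges. P[all 6 edges red] = (1/2)^6, and likewise for blue, so P[monochromatic] = 2·(1/2)^6 = 2^{1 − 6} = 1/32.
Summing: E[X] = C(34, 4) · 2^{1 − 6} = 46376 · 1/32 = 5797/4.
Numerically: E[X] ≈ 1449.250.

E[X] = C(34,4)·2^(1−C(4,2)) = 5797/4 ≈ 1449.250.


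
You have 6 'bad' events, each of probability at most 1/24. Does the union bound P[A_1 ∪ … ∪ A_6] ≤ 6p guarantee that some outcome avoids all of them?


Union bound: P[∪_{i=1}^{6} A_i] ≤ Σ_i P[A_i] ≤ 6·p = 6·(1/24) = 1/4.
Numerically: 1/4 ≈ 0.250000.
Is 1/4 < 1? YES.
Since P[∪ A_i] ≤ 1/4 < 1, the complement has P[∩ A_i^c] ≥ 1 − 1/4 = 3/4 > 0, so some outcome avoids every A_i.

6·p = 1/4 ≈ 0.250000; existence CERTIFIED by the union bound.


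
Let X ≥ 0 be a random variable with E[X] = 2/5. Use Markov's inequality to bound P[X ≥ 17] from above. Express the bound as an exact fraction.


μ = E[X] = 2/5, a = 17.
Markov: P[X ≥ 17] ≤ μ/a = (2/5)/17 = 2/85.
Numerically: ≈ 0.02353.
(Since a = 17 > μ = 0.40000, the bound 2/85 is < 1 and informative.)

P[X ≥ 17] ≤ 2/85 ≈ 0.02353.


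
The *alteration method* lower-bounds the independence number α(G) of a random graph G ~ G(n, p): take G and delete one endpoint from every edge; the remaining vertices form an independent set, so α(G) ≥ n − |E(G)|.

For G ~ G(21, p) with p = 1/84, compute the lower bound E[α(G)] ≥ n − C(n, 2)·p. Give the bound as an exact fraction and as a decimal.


E[|E(G)|] = C(21, 2)·p = 210 · (1/84) = 5/2.
E[α(G)] ≥ n − E[|E(G)|] = 21 − 5/2 = 37/2.
Numerically: ≈ 18.500.
(This is only a lower bound; the true E[α(G)] may be larger.)

E[α(G)] ≥ 37/2 ≈ 18.500.


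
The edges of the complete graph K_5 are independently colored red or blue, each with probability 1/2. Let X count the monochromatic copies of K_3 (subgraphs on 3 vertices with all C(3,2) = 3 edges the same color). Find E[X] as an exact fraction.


Let X = Σ_S X_S over the C(5, 3) = 10 subsets S of size 3, where X_S = 1 if the K_3 on S is monochromatic.
For a fixed S, the K_3 on S has C(3, 2) = 3 edges. P[all 3 edges red] = (1/2)^3, and likewise for blue, so P[monochromatic] = 2·(1/2)^3 = 2^{1 − 3} = 1/4.
By linearity: E[X] = C(5, 3) · 2^{1 − 3} = 10 · 1/4 = 5/2.
Numerically: E[X] ≈ 2.500000.

E[X] = C(5,3)·2^(1−C(3,2)) = 5/2 ≈ 2.500000.


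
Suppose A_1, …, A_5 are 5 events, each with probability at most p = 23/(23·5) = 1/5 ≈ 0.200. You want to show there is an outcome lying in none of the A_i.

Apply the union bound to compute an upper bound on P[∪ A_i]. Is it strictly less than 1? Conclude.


Union bound: P[∪_{i=1}^{5} A_i] ≤ Σ_i P[A_i] ≤ 5·p = 5·(1/5) = 1.
Numerically: 1 ≈ 1.000.
Is 1 < 1? NO.
Since the bound 1 is ≥ 1, the union bound is uninformative here; it does NOT by itself certify existence.

5·p = 1 ≈ 1.000; existence NOT certified by the union bound.


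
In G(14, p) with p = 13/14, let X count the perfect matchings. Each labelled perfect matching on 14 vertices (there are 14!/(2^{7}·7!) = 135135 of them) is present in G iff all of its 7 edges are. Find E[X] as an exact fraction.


K_14 has 14!/(2^{7}·7!) = 135135 labelled perfect matchings.
For each such perfect matching H, let X_H = 1 if all 7 edges of H are present in G. Then P[X_H = 1] = p^{7} = (13/14)^{7} = 62748517/105413504.
Summing the indicators: E[X] = Σ_H E[X_H] = 135135 · p^{7} = 135135 · 62748517/105413504 = 1211360120685/15059072.
Numerically: E[X] ≈ 80441.

E[X] = 135135 · (13/14)^{7} = 1211360120685/15059072 ≈ 80441.


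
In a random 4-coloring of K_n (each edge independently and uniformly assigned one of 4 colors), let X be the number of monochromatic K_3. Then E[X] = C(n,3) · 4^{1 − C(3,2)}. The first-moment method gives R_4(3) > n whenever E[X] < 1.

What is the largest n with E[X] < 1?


We need C(n, 3) · 4^{1 − 3} < 1, i.e. C(n, 3) < 4^{3 − 1} = 16.
Check values of n near the boundary:
  n = 4: C(4, 3) = 4; 4 < 16? YES
  n = 5: C(5, 3) = 10; 10 < 16? YES
  n = 6: C(6, 3) = 20; 20 < 16? NO
  n = 7: C(7, 3) = 35; 35 < 16? NO
  n = 8: C(8, 3) = 56; 56 < 16? NO
The largest n with C(n, 3) < 16 is n = 5 (where E[X] = 5/8 ≈ 0.6250). Hence R_4(3) > 5, i.e. R_4(3) ≥ 6.

Largest n = 5; hence R_4(3) > 5.


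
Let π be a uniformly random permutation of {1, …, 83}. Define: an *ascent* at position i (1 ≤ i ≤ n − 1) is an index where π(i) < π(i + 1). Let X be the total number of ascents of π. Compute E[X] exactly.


Write X = Σ X_I over i = 1, …, 82, with X_I the indicator of one ascent.
There are 82 indicators.
For each fixed i, the pair (π(i), π(i+1)) is a uniformly random ordered pair of distinct values from {1, …, 83}; by symmetry P[π(i) < π(i+1)] = 1/2.
By linearity: E[X] = 82 · (1/2) = (83 − 1) · (1/2) = 41 ≈ 41.000000.

E[X] = 41 = 41.000000.


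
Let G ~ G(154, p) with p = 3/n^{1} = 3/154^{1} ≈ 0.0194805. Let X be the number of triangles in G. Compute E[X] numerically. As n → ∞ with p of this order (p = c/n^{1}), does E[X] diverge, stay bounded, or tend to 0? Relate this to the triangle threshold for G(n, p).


Number of potential triangles: C(154, 3) = 596904.
Each occurs with probability p³ ≈ (0.0194805)³ ≈ 7.39267479e-06.
By linearity: E[X] = C(154, 3)·p³ ≈ 596904 · 7.39267479e-06 ≈ 4.412717.
Here α = 1, so p = 3/n is exactly at the triangle threshold p ~ 1/n. Asymptotically E[X] → c³/6 = 3³/6 = 9/2 ≈ 4.500000, a bounded constant. In this regime the triangle count is asymptotically Poisson(c³/6).

E[X] ≈ 4.412717; in regime p = Θ(1/n^{1}) E[X] stays bounded (at the triangle threshold p ~ 1/n).


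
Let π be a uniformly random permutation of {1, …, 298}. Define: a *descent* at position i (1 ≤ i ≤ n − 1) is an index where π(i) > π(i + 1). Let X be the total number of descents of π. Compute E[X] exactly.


Write X = Σ X_I over i = 1, …, 297, with X_I the indicator of one descent.
There are 297 indicators.
For each fixed i, the pair (π(i), π(i+1)) is a uniformly random ordered pair of distinct values from {1, …, 298}; by symmetry P[π(i) > π(i+1)] = 1/2.
By linearity: E[X] = 297 · (1/2) = (298 − 1) · (1/2) = 297/2 ≈ 148.500000.

E[X] = 297/2 = 148.500000.


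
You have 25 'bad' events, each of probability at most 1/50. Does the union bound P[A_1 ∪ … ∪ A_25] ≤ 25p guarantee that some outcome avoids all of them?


Union bound: P[∪_{i=1}^{25} A_i] ≤ Σ_i P[A_i] ≤ 25·p = 25·(1/50) = 1/2.
Numerically: 1/2 ≈ 0.500.
Is 1/2 < 1? YES.
Since P[∪ A_i] ≤ 1/2 < 1, the complement has P[∩ A_i^c] ≥ 1 − 1/2 = 1/2 > 0, so some outcome avoids every A_i.

25·p = 1/2 ≈ 0.500; existence CERTIFIED by the union bound.


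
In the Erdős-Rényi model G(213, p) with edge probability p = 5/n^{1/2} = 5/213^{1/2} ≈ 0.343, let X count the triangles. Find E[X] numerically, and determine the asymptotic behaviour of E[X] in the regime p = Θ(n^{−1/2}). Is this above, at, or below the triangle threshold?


Number of potential triangles: C(213, 3) = 1587986.
Each occurs with probability p³ ≈ (0.343)³ ≈ 4.02106e-02.
By linearity: E[X] = C(213, 3)·p³ ≈ 1587986 · 4.02106e-02 ≈ 63853.878.
Since α = 1/2 < 1, p = c/n^{1/2} ≫ 1/n is above the triangle threshold p ~ 1/n. Asymptotically E[X] ~ (c³/6)·n^{3(1−α)} = (5³/6)·n^{1.5} → ∞; triangles are abundant w.h.p.

E[X] ≈ 63853.878; in regime p = Θ(1/n^{1/2}) E[X] diverges (above the triangle threshold p ~ 1/n).


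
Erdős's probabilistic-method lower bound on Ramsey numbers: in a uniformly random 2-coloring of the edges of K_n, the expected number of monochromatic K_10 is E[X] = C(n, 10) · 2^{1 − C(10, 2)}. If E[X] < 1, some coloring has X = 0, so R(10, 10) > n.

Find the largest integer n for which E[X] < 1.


We need C(n, 10) · 2^{1 − 45} < 1, i.e. C(n, 10) < 2^{45 − 1} = 17592186044416.
Check values of n near the boundary:
  n = 94: C(94, 10) = 9041256841903; 9041256841903 < 17592186044416? YES
  n = 95: C(95, 10) = 10104934117421; 10104934117421 < 17592186044416? YES
  n = 96: C(96, 10) = 11279926456656; 11279926456656 < 17592186044416? YES
  n = 97: C(97, 10) = 12576469727536; 12576469727536 < 17592186044416? YES
  n = 98: C(98, 10) = 14005614014756; 14005614014756 < 17592186044416? YES
  n = 99: C(99, 10) = 15579278510796; 15579278510796 < 17592186044416? YES
  n = 100: C(100, 10) = 17310309456440; 17310309456440 < 17592186044416? YES
  n = 101: C(101, 10) = 19212541264840; 19212541264840 < 17592186044416? NO
The largest n with C(n, 10) < 17592186044416 is n = 100 (where E[X] = 2163788682055/2199023255552 ≈ 0.98398). Hence R(10, 10) > 100, i.e. R(10, 10) ≥ 101.

Largest n = 100; hence R(10, 10) > 100.


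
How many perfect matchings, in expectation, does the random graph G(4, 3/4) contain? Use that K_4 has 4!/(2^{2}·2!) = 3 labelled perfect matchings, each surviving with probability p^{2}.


K_4 has 4!/(2^{2}·2!) = 3 labelled perfect matchings.
For each such perfect matching H, let X_H = 1 if all 2 edges of H are present in G. Then P[X_H = 1] = p^{2} = (3/4)^{2} = 9/16.
By linearity: E[X] = Σ_H E[X_H] = 3 · p^{2} = 3 · 9/16 = 27/16.
Numerically: E[X] ≈ 1.688.

E[X] = 3 · (3/4)^{2} = 27/16 ≈ 1.688.


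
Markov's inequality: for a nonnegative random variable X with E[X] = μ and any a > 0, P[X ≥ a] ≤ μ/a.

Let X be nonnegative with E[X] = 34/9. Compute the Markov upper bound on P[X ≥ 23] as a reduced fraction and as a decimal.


μ = E[X] = 34/9, a = 23.
Markov: P[X ≥ 23] ≤ μ/a = (34/9)/23 = 34/207.
Numerically: ≈ 0.164251.
(Since a = 23 > μ = 3.777778, the bound 34/207 is < 1 and informative.)

P[X ≥ 23] ≤ 34/207 ≈ 0.164251.


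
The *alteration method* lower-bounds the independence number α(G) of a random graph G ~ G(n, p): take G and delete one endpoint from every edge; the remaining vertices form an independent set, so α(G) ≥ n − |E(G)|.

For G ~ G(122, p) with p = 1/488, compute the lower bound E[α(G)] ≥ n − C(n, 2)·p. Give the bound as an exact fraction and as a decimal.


E[|E(G)|] = C(122, 2)·p = 7381 · (1/488) = 121/8.
E[α(G)] ≥ n − E[|E(G)|] = 122 − 121/8 = 855/8.
Numerically: ≈ 106.8750.
(This is only a lower bound; the true E[α(G)] may be larger.)

E[α(G)] ≥ 855/8 ≈ 106.8750.


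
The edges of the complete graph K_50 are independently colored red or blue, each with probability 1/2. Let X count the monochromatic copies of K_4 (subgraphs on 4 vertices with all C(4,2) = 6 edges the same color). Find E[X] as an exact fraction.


Let X = Σ_S X_S over the C(50, 4) = 230300 subsets S of size 4, where X_S = 1 if the K_4 on S is monochromatic.
For a fixed S, the K_4 on S has C(4, 2) = 6 edges. P[all 6 edges red] = (1/2)^6, and likewise for blue, so P[monochromatic] = 2·(1/2)^6 = 2^{1 − 6} = 1/32.
By linearity: E[X] = C(50, 4) · 2^{1 − 6} = 230300 · 1/32 = 57575/8.
Numerically: E[X] ≈ 7196.875000.

E[X] = C(50,4)·2^(1−C(4,2)) = 57575/8 ≈ 7196.875000.


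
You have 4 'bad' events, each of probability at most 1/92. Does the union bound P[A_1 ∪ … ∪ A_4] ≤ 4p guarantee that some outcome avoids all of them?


Union bound: P[∪_{i=1}^{4} A_i] ≤ Σ_i P[A_i] ≤ 4·p = 4·(1/92) = 1/23.
Numerically: 1/23 ≈ 0.0435.
Is 1/23 < 1? YES.
Since P[∪ A_i] ≤ 1/23 < 1, the complement has P[∩ A_i^c] ≥ 1 − 1/23 = 22/23 > 0, so some outcome avoids every A_i.

4·p = 1/23 ≈ 0.0435; existence CERTIFIED by the union bound.


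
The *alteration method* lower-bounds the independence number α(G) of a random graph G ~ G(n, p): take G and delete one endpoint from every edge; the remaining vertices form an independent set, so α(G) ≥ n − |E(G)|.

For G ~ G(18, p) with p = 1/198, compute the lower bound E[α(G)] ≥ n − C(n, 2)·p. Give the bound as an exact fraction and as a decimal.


E[|E(G)|] = C(18, 2)·p = 153 · (1/198) = 17/22.
E[α(G)] ≥ n − E[|E(G)|] = 18 − 17/22 = 379/22.
Numerically: ≈ 17.22727.
(This is only a lower bound; the true E[α(G)] may be larger.)

E[α(G)] ≥ 379/22 ≈ 17.22727.


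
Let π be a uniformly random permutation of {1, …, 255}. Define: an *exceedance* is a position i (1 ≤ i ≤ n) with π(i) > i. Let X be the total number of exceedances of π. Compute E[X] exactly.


Write X = Σ_{i=1}^{255} X_i, where X_i = 1_{π(i) > i}.
For each fixed i, π(i) is uniform over {1, …, 255} (marginal of a uniform permutation), so P[π(i) > i] = (n − i)/n. Summing: Σ_{i=1}^{255} (n − i)/n = (0 + 1 + … + 254)/255 = 255(255 − 1)/(2·255) = (255 − 1)/2.
Hence E[X] = Σ_{i=1}^{255} (255 − i)/255 = 127 ≈ 127.000.

E[X] = 127 = 127.000.


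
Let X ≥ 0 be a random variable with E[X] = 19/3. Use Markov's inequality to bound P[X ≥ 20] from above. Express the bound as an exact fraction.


μ = E[X] = 19/3, a = 20.
Markov: P[X ≥ 20] ≤ μ/a = (19/3)/20 = 19/60.
Numerically: ≈ 0.3167.
(Since a = 20 > μ = 6.3333, the bound 19/60 is < 1 and informative.)

P[X ≥ 20] ≤ 19/60 ≈ 0.3167.


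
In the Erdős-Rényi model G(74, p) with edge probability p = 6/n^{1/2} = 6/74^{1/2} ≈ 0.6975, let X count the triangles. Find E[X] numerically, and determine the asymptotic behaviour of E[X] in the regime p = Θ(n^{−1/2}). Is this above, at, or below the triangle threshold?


Number of potential triangles: C(74, 3) = 64824.
Each occurs with probability p³ ≈ (0.6975)³ ≈ 3.393174e-01.
By linearity: E[X] = C(74, 3)·p³ ≈ 64824 · 3.393174e-01 ≈ 21995.9132.
Since α = 1/2 < 1, p = c/n^{1/2} ≫ 1/n is above the triangle threshold p ~ 1/n. Asymptotically E[X] ~ (c³/6)·n^{3(1−α)} = (6³/6)·n^{1.5} → ∞; triangles are abundant w.h.p.

E[X] ≈ 21995.9132; in regime p = Θ(1/n^{1/2}) E[X] diverges (above the triangle threshold p ~ 1/n).


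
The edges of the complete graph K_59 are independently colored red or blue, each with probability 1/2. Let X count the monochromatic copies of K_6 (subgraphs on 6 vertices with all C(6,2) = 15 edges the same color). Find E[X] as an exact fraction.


Let X = Σ_S X_S over the C(59, 6) = 45057474 subsets S of size 6, where X_S = 1 if the K_6 on S is monochromatic.
For a fixed S, the K_6 on S has C(6, 2) = 15 edges. P[all 15 edges red] = (1/2)^15, and likewise for blue, so P[monochromatic] = 2·(1/2)^15 = 2^{1 − 15} = 1/16384.
By linearity of expectation: E[X] = C(59, 6) · 2^{1 − 15} = 45057474 · 1/16384 = 22528737/8192.
Numerically: E[X] ≈ 2750.08997.

E[X] = C(59,6)·2^(1−C(6,2)) = 22528737/8192 ≈ 2750.08997.


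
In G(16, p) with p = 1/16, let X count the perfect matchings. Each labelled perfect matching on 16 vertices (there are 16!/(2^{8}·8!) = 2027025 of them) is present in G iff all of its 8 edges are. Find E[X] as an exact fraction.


K_16 has 16!/(2^{8}·8!) = 2027025 labelled perfect matchings.
For each such perfect matching H, let X_H = 1 if all 8 edges of H are present in G. Then P[X_H = 1] = p^{8} = (1/16)^{8} = 1/4294967296.
By linearity of expectation: E[X] = Σ_H E[X_H] = 2027025 · p^{8} = 2027025 · 1/4294967296 = 2027025/4294967296.
Numerically: E[X] ≈ 0.000472.

E[X] = 2027025 · (1/16)^{8} = 2027025/4294967296 ≈ 0.000472.


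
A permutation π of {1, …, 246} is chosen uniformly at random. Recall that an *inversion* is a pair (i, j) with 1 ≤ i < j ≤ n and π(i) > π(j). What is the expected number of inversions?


Write X = Σ X_I over the C(246, 2) = 30135 pairs i < j, with X_I the indicator of one inversion.
There are 30135 indicators.
For each fixed pair i < j, the values π(i) and π(j) are two distinct elements of {1, …, 246} in uniformly random order; by symmetry P[π(i) > π(j)] = 1/2.
By linearity: E[X] = 30135 · (1/2) = C(246, 2) · (1/2) = 30135/2 = 30135/2 ≈ 15067.5000.

E[X] = 30135/2 = 15067.5000.


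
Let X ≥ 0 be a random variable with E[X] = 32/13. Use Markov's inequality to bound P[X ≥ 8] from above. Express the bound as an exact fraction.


μ = E[X] = 32/13, a = 8.
Markov: P[X ≥ 8] ≤ μ/a = (32/13)/8 = 4/13.
Numerically: ≈ 0.308.
(Since a = 8 > μ = 2.462, the bound 4/13 is < 1 and informative.)

P[X ≥ 8] ≤ 4/13 ≈ 0.308.


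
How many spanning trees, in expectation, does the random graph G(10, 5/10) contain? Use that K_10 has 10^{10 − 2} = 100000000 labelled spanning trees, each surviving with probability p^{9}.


K_10 has 10^{10 − 2} = 100000000 labelled spanning trees.
For each such spanning tree H, let X_H = 1 if all 9 edges of H are present in G. Then P[X_H = 1] = p^{9} = (1/2)^{9} = 1/512.
Summing the indicators: E[X] = Σ_H E[X_H] = 100000000 · p^{9} = 100000000 · 1/512 = 390625/2.
Numerically: E[X] ≈ 195312.

E[X] = 100000000 · (1/2)^{9} = 390625/2 ≈ 195312.


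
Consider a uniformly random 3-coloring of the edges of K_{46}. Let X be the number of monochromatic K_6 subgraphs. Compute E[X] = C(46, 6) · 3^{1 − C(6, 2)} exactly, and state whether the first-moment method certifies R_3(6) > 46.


E[X] = C(46, 6) · 3^{1 − 15} = 9366819 · 3^{−14} = 9366819/4782969.
As a reduced fraction: E[X] = 3122273/1594323 ≈ 1.958369.
Is E[X] < 1? NO.
Since E[X] ≥ 1, the first-moment bound is inconclusive at n = 46; it does NOT by itself certify R_3(6) > 46.

E[X] = 3122273/1594323 ≈ 1.958369; E[X] ≥ 1; first-moment method inconclusive here.


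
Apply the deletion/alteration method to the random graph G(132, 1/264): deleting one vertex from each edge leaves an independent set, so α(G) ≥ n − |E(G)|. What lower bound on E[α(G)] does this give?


E[|E(G)|] = C(132, 2)·p = 8646 · (1/264) = 131/4.
E[α(G)] ≥ n − E[|E(G)|] = 132 − 131/4 = 397/4.
Numerically: ≈ 99.25000.
(This is only a lower bound; the true E[α(G)] may be larger.)

E[α(G)] ≥ 397/4 ≈ 99.25000.


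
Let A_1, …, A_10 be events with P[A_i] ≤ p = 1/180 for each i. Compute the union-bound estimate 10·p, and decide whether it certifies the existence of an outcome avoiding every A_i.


Union bound: P[∪_{i=1}^{10} A_i] ≤ Σ_i P[A_i] ≤ 10·p = 10·(1/180) = 1/18.
Numerically: 1/18 ≈ 0.055556.
Is 1/18 < 1? YES.
Since P[∪ A_i] ≤ 1/18 < 1, the complement has P[∩ A_i^c] ≥ 1 − 1/18 = 17/18 > 0, so some outcome avoids every A_i.

10·p = 1/18 ≈ 0.055556; existence CERTIFIED by the union bound.


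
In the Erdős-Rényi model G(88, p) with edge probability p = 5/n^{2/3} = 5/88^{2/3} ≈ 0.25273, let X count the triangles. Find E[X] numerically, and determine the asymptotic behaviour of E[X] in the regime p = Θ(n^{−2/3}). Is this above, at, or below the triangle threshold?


Number of potential triangles: C(88, 3) = 109736.
Each occurs with probability p³ ≈ (0.25273)³ ≈ 1.6141529e-02.
By linearity: E[X] = C(88, 3)·p³ ≈ 109736 · 1.6141529e-02 ≈ 1771.30682.
Since α = 2/3 < 1, p = c/n^{2/3} ≫ 1/n is above the triangle threshold p ~ 1/n. Asymptotically E[X] ~ (c³/6)·n^{3(1−α)} = (5³/6)·n^{1} → ∞; triangles are abundant w.h.p.

E[X] ≈ 1771.30682; in regime p = Θ(1/n^{2/3}) E[X] diverges (above the triangle threshold p ~ 1/n).


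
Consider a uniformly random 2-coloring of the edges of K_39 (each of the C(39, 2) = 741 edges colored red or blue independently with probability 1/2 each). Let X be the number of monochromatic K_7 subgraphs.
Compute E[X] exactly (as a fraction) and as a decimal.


Let X = Σ_S X_S over the C(39, 7) = 15380937 subsets S of size 7, where X_S = 1 if the K_7 on S is monochromatic.
For a fixed S, the K_7 on S has C(7, 2) = 21 edges. P[all 21 edges red] = (1/2)^21, and likewise for blue, so P[monochromatic] = 2·(1/2)^21 = 2^{1 − 21} = 1/1048576.
By linearity: E[X] = C(39, 7) · 2^{1 − 21} = 15380937 · 1/1048576 = 15380937/1048576.
Numerically: E[X] ≈ 14.66840.

E[X] = C(39,7)·2^(1−C(7,2)) = 15380937/1048576 ≈ 14.66840.
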